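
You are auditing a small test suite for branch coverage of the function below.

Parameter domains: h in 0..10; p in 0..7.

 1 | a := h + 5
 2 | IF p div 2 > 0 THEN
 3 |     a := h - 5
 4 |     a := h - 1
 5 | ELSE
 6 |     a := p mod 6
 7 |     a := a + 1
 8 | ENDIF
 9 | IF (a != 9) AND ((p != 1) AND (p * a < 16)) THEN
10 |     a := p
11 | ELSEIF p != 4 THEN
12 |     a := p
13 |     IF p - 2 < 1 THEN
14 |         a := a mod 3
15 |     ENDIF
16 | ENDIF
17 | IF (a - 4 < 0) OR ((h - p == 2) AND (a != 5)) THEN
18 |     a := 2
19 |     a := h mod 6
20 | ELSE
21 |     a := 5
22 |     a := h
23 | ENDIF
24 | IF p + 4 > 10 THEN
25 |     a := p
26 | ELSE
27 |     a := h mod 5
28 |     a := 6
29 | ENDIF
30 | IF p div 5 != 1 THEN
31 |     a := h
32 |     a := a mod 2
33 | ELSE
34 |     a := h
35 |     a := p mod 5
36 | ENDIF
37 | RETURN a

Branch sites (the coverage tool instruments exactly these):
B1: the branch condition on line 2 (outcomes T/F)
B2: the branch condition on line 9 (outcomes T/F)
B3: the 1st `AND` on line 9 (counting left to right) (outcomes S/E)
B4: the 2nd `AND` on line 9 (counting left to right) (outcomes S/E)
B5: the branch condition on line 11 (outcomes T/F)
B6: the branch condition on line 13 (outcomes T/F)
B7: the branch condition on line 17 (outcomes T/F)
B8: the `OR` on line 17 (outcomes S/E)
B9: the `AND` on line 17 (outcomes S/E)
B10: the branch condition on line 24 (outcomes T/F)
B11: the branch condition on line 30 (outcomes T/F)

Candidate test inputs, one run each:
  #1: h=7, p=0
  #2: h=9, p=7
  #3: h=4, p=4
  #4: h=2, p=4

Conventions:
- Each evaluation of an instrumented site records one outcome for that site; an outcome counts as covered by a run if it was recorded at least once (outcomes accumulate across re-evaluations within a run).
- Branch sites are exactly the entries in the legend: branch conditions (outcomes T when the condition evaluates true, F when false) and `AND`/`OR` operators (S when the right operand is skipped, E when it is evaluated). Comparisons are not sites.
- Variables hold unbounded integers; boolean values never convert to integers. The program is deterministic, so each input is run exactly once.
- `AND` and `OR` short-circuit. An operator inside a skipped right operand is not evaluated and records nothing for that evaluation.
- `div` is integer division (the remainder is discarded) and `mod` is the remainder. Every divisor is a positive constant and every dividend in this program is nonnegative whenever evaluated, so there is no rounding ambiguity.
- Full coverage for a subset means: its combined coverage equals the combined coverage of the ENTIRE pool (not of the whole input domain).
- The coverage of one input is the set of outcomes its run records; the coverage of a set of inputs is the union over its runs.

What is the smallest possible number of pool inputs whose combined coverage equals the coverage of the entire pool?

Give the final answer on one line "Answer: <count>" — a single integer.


run #1 (h=7, p=0) runs B1->F, B3->E, B4->E, B2->T, B8->S, B7->T, B10->F, B11->T; records B1=F, B2=T, B3=E, B4=E, B7=T, B8=S, B10=F, B11=T
run #2 (h=9, p=7) runs B1->T, B3->E, B4->E, B2->F, B5->T, B6->F, B8->E, B9->E, B7->T, B10->T, B11->F; records B1=T, B2=F, B3=E, B4=E, B5=T, B6=F, B7=T, B8=E, B9=E, B10=T, B11=F
run #3 (h=4, p=4) runs B1->T, B3->E, B4->E, B2->T, B8->E, B9->S, B7->F, B10->F, B11->T; records B1=T, B2=T, B3=E, B4=E, B7=F, B8=E, B9=S, B10=F, B11=T
run #4 (h=2, p=4) runs B1->T, B3->E, B4->E, B2->T, B8->E, B9->S, B7->F, B10->F, B11->T; records B1=T, B2=T, B3=E, B4=E, B7=F, B8=E, B9=S, B10=F, B11=T
union over all inputs: B1=T, B1=F, B2=T, B2=F, B3=E, B4=E, B5=T, B6=F, B7=T, B7=F, B8=S, B8=E, B9=S, B9=E, B10=T, B10=F, B11=T, B11=F (18 outcomes)
every size-1 subset falls short of the 18 outcomes (best: 11/18)
every size-2 subset falls short of the 18 outcomes (best: 16/18)
the canonical winner is {1, 2, 3}: size 3, full 18-outcome coverage, earliest index list among size-3 covers
Answer: 3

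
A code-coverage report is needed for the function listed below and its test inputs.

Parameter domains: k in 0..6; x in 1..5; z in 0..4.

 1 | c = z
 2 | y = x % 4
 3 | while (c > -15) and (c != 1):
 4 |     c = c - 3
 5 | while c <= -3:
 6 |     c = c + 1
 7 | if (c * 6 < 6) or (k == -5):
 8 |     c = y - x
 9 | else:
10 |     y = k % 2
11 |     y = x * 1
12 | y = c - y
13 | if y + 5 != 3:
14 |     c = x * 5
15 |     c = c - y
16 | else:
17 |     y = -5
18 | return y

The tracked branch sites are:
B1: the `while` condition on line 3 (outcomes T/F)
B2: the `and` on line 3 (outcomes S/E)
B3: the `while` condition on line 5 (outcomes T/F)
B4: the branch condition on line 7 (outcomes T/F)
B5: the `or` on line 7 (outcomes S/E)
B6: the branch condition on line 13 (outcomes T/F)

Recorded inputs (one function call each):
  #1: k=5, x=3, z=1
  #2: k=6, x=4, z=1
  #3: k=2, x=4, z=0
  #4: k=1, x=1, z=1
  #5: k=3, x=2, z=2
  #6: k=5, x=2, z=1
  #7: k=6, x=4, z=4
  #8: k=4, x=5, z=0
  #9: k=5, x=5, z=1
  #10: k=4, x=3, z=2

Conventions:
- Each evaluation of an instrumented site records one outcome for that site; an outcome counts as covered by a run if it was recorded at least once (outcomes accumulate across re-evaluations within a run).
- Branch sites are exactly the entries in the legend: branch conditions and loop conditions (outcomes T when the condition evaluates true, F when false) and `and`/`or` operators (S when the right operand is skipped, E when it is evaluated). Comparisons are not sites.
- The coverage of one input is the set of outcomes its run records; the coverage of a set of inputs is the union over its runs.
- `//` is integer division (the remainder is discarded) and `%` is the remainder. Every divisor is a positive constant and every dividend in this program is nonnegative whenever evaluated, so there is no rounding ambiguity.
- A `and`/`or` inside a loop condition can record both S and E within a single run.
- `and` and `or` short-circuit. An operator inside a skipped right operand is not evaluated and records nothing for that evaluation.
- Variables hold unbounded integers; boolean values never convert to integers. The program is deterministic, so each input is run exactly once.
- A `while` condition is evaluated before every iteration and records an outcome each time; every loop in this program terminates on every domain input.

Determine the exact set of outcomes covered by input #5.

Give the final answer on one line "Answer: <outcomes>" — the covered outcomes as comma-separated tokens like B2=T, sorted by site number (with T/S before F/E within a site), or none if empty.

Event log for input #5 (k=3, x=2, z=2):
  B2->E, B1->T, B2->E, B1->T, B2->E, B1->T, B2->E, B1->T, B2->E, B1->T
  B2->E, B1->T, B2->S, B1->F, B3->T, B3->T, B3->T, B3->T, B3->T, B3->T
  B3->T, B3->T, B3->T, B3->T, B3->T, B3->T, B3->T, B3->T, B3->F, B5->S
  B4->T, B6->F
collecting distinct outcomes: B1=T, B1=F, B2=S, B2=E, B3=T, B3=F, B4=T, B5=S, B6=F

Answer: B1=T, B1=F, B2=S, B2=E, B3=T, B3=F, B4=T, B5=S, B6=F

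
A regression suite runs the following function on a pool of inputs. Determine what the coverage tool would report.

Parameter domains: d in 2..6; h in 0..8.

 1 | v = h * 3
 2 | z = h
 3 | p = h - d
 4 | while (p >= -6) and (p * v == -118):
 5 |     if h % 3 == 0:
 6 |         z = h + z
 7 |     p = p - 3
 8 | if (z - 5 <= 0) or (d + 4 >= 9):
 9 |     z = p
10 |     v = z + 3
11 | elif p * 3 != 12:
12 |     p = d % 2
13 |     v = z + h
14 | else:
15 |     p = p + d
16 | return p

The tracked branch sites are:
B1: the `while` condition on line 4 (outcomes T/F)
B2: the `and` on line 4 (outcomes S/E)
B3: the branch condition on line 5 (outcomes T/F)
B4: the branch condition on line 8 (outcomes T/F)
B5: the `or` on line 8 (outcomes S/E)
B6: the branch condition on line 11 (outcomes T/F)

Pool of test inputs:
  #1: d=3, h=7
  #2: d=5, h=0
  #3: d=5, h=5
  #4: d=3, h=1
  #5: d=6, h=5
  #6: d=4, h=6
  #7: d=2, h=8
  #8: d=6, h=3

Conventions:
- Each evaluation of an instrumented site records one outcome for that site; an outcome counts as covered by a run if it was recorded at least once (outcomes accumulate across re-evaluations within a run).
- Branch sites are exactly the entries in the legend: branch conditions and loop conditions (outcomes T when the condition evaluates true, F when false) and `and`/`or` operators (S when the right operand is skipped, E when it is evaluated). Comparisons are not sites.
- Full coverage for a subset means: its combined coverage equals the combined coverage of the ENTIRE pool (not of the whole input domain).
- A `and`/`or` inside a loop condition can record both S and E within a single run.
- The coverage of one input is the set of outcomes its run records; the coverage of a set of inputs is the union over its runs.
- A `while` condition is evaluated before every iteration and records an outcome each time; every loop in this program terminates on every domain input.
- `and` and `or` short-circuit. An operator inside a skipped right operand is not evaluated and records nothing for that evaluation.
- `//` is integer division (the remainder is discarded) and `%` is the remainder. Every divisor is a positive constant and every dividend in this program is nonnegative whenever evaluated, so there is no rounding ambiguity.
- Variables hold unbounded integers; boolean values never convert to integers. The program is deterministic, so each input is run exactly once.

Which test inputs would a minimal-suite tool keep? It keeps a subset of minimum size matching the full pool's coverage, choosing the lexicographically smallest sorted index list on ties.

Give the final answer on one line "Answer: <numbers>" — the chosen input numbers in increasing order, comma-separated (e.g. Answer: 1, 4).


input #1 (d=3, h=7): covers B1=F, B2=E, B4=F, B5=E, B6=F
input #2 (d=5, h=0): covers B1=F, B2=E, B4=T, B5=S
input #3 (d=5, h=5): covers B1=F, B2=E, B4=T, B5=S
input #4 (d=3, h=1): covers B1=F, B2=E, B4=T, B5=S
input #5 (d=6, h=5): covers B1=F, B2=E, B4=T, B5=S
input #6 (d=4, h=6): covers B1=F, B2=E, B4=F, B5=E, B6=T
input #7 (d=2, h=8): covers B1=F, B2=E, B4=F, B5=E, B6=T
input #8 (d=6, h=3): covers B1=F, B2=E, B4=T, B5=S
union over all inputs: B1=F, B2=E, B4=T, B4=F, B5=S, B5=E, B6=T, B6=F (8 outcomes)
no size-1 subset reaches all 8 outcomes (best union: 5/8)
no size-2 subset reaches all 8 outcomes (best union: 7/8)
size 3: inputs {1, 2, 6} cover all 8 outcomes, and no lexicographically smaller subset of this size does
Answer: 1, 2, 6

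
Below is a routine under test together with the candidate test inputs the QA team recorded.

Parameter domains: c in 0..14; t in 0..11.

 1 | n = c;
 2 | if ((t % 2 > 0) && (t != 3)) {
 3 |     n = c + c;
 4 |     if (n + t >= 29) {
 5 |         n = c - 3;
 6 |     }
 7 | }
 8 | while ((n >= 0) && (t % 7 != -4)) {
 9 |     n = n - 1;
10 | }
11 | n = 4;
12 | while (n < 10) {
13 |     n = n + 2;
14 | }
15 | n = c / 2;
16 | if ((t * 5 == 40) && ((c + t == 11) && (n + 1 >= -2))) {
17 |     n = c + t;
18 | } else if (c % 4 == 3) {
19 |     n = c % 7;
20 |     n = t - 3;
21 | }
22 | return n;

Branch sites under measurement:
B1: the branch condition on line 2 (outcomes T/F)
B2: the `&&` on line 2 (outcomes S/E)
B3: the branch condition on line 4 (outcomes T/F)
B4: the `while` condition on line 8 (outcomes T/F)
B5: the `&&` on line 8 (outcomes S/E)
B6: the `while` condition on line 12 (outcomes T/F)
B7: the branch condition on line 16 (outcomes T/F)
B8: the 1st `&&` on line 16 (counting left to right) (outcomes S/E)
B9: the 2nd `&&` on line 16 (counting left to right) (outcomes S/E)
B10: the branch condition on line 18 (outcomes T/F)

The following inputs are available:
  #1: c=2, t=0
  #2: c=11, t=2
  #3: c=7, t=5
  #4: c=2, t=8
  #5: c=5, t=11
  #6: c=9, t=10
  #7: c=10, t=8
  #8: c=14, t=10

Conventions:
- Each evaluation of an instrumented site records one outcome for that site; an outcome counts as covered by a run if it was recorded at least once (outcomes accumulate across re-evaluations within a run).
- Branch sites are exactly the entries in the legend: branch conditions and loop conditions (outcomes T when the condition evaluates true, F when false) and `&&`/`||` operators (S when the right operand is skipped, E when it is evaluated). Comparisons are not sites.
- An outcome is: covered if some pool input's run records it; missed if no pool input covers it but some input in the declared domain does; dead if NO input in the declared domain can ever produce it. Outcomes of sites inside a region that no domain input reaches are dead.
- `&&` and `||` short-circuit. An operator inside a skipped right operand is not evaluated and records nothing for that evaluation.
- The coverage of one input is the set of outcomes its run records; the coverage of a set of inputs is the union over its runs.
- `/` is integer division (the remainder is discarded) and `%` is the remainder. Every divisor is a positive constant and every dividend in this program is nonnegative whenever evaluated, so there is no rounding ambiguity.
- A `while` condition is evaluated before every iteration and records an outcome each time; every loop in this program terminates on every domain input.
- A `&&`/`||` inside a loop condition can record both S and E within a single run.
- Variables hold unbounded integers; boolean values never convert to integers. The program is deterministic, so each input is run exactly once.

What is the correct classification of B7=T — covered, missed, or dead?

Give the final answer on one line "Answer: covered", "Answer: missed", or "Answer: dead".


no pool input records B7=T
but domain input (c=3, t=8) does record it -> reachable, so missed
Answer: missed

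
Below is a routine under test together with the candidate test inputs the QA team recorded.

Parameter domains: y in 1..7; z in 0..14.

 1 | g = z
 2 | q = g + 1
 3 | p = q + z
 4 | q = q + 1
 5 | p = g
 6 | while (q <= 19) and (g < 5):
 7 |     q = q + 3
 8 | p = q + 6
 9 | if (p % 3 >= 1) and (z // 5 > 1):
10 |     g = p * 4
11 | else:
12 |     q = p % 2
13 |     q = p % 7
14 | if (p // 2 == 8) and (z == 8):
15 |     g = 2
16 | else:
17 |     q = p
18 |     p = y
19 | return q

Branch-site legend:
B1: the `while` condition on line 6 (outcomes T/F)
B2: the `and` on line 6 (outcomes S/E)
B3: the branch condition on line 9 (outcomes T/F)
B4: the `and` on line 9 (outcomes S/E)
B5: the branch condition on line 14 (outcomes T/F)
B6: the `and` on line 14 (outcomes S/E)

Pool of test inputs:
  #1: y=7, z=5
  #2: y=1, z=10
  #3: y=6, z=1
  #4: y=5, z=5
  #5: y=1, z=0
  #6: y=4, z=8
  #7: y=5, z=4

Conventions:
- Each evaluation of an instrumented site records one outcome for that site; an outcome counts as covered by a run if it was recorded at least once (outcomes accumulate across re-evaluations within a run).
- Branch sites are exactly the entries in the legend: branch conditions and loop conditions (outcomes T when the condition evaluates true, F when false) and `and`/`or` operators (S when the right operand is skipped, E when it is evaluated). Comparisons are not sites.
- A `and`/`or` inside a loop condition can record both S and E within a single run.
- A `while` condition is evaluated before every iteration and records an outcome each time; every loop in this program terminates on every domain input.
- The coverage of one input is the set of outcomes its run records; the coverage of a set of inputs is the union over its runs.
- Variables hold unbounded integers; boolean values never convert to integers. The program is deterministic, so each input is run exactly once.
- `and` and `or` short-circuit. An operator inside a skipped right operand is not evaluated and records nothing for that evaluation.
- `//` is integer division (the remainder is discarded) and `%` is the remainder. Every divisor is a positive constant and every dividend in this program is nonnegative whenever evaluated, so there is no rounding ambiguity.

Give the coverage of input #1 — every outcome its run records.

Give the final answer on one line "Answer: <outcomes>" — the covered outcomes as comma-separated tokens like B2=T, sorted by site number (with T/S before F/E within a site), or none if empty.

Simulating input #1 (y=7, z=5) step by step:
  B2->E, B1->F, B4->E, B3->F, B6->S, B5->F
distinct outcomes covered: B1=F, B2=E, B3=F, B4=E, B5=F, B6=S

Answer: B1=F, B2=E, B3=F, B4=E, B5=F, B6=S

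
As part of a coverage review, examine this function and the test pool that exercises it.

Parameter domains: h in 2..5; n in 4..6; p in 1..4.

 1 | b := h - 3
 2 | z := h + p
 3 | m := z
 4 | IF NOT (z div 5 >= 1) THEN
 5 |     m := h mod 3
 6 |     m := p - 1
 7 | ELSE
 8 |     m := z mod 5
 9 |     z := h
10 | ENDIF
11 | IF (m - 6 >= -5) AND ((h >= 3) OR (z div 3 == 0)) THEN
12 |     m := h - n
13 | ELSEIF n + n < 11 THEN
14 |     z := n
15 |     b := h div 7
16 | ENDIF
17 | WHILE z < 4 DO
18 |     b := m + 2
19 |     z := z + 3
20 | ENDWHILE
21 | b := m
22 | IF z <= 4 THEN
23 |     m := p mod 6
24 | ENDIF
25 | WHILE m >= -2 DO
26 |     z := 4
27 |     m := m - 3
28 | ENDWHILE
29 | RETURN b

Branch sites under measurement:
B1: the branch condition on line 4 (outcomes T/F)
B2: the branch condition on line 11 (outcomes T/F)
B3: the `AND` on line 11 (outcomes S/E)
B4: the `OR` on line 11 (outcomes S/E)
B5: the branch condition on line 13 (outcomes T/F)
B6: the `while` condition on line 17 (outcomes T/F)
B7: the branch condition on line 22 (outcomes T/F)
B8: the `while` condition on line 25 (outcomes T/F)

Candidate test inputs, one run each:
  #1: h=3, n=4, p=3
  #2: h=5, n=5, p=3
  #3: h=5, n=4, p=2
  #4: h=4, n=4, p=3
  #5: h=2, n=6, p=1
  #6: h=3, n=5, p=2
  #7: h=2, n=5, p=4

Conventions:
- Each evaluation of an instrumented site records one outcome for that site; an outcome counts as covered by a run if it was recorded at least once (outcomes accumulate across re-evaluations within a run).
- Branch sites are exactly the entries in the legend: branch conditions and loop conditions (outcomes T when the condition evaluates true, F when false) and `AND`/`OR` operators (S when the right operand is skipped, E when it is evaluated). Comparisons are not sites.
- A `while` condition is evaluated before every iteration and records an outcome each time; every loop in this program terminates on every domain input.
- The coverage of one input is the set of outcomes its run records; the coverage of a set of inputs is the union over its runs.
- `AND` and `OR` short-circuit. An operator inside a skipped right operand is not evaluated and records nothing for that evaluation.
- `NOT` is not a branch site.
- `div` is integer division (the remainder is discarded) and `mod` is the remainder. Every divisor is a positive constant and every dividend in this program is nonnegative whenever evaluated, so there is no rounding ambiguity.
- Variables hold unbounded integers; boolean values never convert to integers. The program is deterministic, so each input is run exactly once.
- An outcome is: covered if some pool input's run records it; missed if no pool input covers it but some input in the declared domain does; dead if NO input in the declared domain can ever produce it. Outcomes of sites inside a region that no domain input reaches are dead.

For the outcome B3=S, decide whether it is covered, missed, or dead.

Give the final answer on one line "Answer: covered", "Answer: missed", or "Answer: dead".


B3=S is recorded by pool input(s) 5, 6 -> covered
Answer: covered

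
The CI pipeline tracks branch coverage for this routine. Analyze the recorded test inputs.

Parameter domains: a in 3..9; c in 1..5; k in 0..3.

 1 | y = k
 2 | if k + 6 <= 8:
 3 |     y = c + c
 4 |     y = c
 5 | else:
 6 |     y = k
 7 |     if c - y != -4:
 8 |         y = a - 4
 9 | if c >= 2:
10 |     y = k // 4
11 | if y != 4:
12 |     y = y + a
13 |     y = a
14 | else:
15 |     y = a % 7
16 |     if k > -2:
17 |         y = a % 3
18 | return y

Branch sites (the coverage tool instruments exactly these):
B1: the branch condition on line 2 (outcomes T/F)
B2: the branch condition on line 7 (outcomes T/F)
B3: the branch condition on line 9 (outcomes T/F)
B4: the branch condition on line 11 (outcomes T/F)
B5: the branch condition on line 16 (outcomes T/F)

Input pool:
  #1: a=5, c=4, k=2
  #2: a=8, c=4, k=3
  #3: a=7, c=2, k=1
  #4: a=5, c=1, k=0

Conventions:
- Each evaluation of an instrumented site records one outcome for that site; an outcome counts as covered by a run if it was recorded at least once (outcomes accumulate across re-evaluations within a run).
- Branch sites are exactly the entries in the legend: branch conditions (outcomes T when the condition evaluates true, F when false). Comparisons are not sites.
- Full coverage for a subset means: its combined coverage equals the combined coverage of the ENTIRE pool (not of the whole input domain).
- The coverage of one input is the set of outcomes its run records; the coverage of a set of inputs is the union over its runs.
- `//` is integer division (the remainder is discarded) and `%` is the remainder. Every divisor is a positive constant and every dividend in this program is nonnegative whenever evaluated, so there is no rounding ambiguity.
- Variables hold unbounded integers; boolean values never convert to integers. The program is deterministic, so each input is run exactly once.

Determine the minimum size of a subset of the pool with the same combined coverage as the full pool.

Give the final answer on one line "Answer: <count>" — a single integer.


input #1 (a=5, c=4, k=2): events B1->T, B3->T, B4->T; covers B1=T, B3=T, B4=T
input #2 (a=8, c=4, k=3): events B1->F, B2->T, B3->T, B4->T; covers B1=F, B2=T, B3=T, B4=T
input #3 (a=7, c=2, k=1): events B1->T, B3->T, B4->T; covers B1=T, B3=T, B4=T
input #4 (a=5, c=1, k=0): events B1->T, B3->F, B4->T; covers B1=T, B3=F, B4=T
together the pool reaches 6 outcomes: B1=T, B1=F, B2=T, B3=T, B3=F, B4=T
size 1 is not enough: best union over all size-1 subsets is 4/6
the canonical winner is {2, 4}: size 2, full 6-outcome coverage, earliest index list among size-2 covers
Answer: 2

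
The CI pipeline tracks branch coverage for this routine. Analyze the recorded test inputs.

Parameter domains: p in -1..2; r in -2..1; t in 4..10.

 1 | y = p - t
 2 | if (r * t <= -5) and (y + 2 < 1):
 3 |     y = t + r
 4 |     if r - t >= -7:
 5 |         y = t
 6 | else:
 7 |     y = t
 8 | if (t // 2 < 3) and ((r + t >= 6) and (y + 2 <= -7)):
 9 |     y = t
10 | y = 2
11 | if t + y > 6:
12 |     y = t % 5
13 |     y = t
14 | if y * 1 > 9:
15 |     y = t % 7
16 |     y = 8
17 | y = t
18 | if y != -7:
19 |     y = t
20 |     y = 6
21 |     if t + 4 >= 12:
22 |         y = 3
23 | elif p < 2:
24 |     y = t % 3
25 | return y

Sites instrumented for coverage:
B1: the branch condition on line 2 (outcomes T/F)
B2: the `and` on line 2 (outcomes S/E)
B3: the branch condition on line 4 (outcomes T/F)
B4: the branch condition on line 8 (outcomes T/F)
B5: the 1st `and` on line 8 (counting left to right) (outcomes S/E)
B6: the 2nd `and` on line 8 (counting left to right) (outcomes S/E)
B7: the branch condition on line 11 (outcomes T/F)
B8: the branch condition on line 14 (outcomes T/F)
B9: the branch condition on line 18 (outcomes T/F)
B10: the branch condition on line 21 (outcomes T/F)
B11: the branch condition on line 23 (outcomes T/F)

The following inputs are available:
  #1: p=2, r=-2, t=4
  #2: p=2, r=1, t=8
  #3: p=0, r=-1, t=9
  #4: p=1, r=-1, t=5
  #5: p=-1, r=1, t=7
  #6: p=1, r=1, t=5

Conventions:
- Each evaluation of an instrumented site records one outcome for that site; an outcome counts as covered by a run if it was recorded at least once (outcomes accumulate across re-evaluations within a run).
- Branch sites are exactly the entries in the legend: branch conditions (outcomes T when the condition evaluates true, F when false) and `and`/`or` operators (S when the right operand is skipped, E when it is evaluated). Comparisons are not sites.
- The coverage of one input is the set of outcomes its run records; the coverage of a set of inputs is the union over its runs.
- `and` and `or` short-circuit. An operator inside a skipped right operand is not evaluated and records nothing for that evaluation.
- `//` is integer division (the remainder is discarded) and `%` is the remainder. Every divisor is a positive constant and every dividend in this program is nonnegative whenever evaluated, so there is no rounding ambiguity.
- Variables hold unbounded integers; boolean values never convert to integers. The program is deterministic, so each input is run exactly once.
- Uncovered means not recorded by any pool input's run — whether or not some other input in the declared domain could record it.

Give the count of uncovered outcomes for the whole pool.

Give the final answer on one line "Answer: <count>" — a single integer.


test 1 (p=2, r=-2, t=4) hits B1=T, B2=E, B3=T, B4=F, B5=E, B6=S, B7=F, B8=F, B9=T, B10=F
test 2 (p=2, r=1, t=8) hits B1=F, B2=S, B4=F, B5=S, B7=T, B8=F, B9=T, B10=T
test 3 (p=0, r=-1, t=9) hits B1=T, B2=E, B3=F, B4=F, B5=S, B7=T, B8=F, B9=T, B10=T
test 4 (p=1, r=-1, t=5) hits B1=T, B2=E, B3=T, B4=F, B5=E, B6=S, B7=T, B8=F, B9=T, B10=F
test 5 (p=-1, r=1, t=7) hits B1=F, B2=S, B4=F, B5=S, B7=T, B8=F, B9=T, B10=F
test 6 (p=1, r=1, t=5) hits B1=F, B2=S, B4=F, B5=E, B6=E, B7=T, B8=F, B9=T, B10=F
union over the pool: B1=T, B1=F, B2=S, B2=E, B3=T, B3=F, B4=F, B5=S, B5=E, B6=S, B6=E, B7=T, B7=F, B8=F, B9=T, B10=T, B10=F
uncovered (5 of 22): B4=T, B8=T, B9=F, B11=T, B11=F
Answer: 5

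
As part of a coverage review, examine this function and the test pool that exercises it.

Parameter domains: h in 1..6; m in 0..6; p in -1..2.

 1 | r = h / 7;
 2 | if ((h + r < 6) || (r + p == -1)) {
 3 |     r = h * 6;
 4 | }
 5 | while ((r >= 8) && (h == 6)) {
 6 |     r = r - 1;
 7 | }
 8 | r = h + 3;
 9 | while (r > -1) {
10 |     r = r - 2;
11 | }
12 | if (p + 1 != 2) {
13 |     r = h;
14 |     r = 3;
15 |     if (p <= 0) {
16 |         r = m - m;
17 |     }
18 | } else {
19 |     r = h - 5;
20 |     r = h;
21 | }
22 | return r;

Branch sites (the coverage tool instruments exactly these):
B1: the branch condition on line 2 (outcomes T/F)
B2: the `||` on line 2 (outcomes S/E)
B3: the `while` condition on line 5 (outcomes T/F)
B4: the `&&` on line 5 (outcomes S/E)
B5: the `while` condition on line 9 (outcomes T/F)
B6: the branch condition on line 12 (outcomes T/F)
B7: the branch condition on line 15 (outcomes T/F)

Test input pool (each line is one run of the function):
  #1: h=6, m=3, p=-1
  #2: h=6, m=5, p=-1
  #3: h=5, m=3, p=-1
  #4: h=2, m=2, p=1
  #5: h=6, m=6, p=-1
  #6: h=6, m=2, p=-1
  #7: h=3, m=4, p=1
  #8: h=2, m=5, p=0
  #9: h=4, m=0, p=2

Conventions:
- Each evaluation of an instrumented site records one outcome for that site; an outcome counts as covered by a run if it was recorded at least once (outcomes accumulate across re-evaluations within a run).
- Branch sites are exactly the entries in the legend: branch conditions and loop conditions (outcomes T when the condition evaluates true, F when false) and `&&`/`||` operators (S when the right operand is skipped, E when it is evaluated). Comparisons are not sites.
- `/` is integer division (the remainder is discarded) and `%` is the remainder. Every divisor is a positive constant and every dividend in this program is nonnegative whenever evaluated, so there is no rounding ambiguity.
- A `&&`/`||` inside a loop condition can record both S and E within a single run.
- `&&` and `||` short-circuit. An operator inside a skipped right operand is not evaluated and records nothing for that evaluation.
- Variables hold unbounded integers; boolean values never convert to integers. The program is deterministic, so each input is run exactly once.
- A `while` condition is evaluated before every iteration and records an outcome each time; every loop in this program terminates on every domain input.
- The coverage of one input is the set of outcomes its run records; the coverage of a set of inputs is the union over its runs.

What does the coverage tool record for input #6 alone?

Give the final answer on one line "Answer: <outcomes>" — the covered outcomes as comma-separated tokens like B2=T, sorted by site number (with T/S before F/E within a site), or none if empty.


Simulating input #6 (h=6, m=2, p=-1) step by step:
  B2->E, B1->T, B4->E, B3->T, B4->E, B3->T, B4->E, B3->T, B4->E, B3->T
  B4->E, B3->T, B4->E, B3->T, B4->E, B3->T, B4->E, B3->T, B4->E, B3->T
  B4->E, B3->T, B4->E, B3->T, B4->E, B3->T, B4->E, B3->T, B4->E, B3->T
  B4->E, B3->T, B4->E, B3->T, B4->E, B3->T, B4->E, B3->T, B4->E, B3->T
  B4->E, B3->T, B4->E, B3->T, B4->E, B3->T, B4->E, B3->T, B4->E, B3->T
  B4->E, B3->T, B4->E, B3->T, B4->E, B3->T, B4->E, B3->T, B4->E, B3->T
  B4->S, B3->F, B5->T, B5->T, B5->T, B5->T, B5->T, B5->F, B6->T, B7->T
as a set, this run covers: B1=T, B2=E, B3=T, B3=F, B4=S, B4=E, B5=T, B5=F, B6=T, B7=T
Answer: B1=T, B2=E, B3=T, B3=F, B4=S, B4=E, B5=T, B5=F, B6=T, B7=T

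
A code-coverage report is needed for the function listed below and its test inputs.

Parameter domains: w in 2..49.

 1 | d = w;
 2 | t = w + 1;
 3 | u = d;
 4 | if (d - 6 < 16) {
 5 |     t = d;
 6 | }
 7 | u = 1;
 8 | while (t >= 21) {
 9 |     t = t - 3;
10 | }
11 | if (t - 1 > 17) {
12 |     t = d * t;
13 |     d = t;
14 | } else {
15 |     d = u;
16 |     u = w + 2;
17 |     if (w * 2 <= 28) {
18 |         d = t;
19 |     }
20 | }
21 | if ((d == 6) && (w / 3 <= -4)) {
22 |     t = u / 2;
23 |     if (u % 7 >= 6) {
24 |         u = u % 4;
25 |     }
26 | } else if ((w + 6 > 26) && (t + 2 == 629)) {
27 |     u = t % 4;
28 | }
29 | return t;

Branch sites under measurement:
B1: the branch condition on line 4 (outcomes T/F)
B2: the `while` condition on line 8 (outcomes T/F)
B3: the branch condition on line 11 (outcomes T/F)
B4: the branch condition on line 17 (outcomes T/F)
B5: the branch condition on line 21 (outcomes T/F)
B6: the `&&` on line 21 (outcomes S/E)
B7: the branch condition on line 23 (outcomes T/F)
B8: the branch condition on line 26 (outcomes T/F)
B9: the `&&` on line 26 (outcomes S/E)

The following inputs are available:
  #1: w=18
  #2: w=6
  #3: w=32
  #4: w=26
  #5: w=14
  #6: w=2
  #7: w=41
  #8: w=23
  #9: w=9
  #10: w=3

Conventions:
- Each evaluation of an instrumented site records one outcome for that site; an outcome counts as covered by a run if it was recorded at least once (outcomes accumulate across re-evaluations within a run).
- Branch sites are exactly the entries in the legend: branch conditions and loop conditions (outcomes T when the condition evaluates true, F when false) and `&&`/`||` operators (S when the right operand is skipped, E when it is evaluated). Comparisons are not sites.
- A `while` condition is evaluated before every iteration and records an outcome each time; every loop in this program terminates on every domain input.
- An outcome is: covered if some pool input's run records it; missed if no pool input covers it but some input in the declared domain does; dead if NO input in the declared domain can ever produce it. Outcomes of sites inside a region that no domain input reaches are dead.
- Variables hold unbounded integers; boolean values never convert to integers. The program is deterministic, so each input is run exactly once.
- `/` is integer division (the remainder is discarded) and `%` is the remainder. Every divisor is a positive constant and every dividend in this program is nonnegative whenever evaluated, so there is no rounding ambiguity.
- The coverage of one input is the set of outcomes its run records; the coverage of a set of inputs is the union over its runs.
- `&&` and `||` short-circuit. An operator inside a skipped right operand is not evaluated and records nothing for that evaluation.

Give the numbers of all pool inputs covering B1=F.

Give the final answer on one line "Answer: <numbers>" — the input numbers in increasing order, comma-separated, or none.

input #1 (w=18): never hits B1=F
input #2 (w=6): never hits B1=F
input #3 (w=32): hits B1=F
input #4 (w=26): hits B1=F
input #5 (w=14): never hits B1=F
input #6 (w=2): never hits B1=F
input #7 (w=41): hits B1=F
input #8 (w=23): hits B1=F
input #9 (w=9): never hits B1=F
input #10 (w=3): never hits B1=F

Answer: 3, 4, 7, 8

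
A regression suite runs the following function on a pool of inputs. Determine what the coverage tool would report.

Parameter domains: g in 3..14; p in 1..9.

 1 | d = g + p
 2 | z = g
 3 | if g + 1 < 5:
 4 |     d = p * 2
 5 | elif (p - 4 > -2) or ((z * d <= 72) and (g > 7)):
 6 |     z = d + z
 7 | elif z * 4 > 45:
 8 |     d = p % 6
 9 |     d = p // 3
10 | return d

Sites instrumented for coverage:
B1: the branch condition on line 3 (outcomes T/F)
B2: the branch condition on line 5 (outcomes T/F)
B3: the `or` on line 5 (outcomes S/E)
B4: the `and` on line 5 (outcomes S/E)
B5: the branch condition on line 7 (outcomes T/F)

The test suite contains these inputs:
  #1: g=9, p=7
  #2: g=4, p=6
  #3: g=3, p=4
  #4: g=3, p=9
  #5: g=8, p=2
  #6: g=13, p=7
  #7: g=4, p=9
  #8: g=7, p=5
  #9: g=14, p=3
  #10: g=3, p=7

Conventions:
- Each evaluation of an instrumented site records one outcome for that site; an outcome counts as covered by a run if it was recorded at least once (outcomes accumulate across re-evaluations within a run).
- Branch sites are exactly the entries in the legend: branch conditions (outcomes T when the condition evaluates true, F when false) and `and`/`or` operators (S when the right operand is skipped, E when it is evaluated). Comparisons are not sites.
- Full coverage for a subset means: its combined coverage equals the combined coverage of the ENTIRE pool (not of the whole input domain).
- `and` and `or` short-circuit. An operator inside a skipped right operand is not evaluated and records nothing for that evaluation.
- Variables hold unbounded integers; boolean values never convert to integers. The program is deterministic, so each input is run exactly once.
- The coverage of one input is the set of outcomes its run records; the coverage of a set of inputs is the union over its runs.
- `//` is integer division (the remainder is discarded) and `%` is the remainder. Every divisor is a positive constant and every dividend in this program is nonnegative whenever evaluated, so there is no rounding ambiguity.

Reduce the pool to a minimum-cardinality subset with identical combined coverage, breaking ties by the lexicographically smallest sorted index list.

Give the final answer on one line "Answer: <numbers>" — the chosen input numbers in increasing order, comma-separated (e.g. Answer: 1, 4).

run #1 (g=9, p=7) runs B1->F, B3->S, B2->T; records B1=F, B2=T, B3=S
run #2 (g=4, p=6) runs B1->F, B3->S, B2->T; records B1=F, B2=T, B3=S
run #3 (g=3, p=4) runs B1->T; records B1=T
run #4 (g=3, p=9) runs B1->T; records B1=T
run #5 (g=8, p=2) runs B1->F, B3->E, B4->S, B2->F, B5->F; records B1=F, B2=F, B3=E, B4=S, B5=F
run #6 (g=13, p=7) runs B1->F, B3->S, B2->T; records B1=F, B2=T, B3=S
run #7 (g=4, p=9) runs B1->F, B3->S, B2->T; records B1=F, B2=T, B3=S
run #8 (g=7, p=5) runs B1->F, B3->S, B2->T; records B1=F, B2=T, B3=S
run #9 (g=14, p=3) runs B1->F, B3->S, B2->T; records B1=F, B2=T, B3=S
run #10 (g=3, p=7) runs B1->T; records B1=T
the full pool covers 8 outcomes: B1=T, B1=F, B2=T, B2=F, B3=S, B3=E, B4=S, B5=F
size 1 is not enough: best union over all size-1 subsets is 5/8
size 2 is not enough: best union over all size-2 subsets is 7/8
the canonical winner is {1, 3, 5}: size 3, full 8-outcome coverage, earliest index list among size-3 covers

Answer: 1, 3, 5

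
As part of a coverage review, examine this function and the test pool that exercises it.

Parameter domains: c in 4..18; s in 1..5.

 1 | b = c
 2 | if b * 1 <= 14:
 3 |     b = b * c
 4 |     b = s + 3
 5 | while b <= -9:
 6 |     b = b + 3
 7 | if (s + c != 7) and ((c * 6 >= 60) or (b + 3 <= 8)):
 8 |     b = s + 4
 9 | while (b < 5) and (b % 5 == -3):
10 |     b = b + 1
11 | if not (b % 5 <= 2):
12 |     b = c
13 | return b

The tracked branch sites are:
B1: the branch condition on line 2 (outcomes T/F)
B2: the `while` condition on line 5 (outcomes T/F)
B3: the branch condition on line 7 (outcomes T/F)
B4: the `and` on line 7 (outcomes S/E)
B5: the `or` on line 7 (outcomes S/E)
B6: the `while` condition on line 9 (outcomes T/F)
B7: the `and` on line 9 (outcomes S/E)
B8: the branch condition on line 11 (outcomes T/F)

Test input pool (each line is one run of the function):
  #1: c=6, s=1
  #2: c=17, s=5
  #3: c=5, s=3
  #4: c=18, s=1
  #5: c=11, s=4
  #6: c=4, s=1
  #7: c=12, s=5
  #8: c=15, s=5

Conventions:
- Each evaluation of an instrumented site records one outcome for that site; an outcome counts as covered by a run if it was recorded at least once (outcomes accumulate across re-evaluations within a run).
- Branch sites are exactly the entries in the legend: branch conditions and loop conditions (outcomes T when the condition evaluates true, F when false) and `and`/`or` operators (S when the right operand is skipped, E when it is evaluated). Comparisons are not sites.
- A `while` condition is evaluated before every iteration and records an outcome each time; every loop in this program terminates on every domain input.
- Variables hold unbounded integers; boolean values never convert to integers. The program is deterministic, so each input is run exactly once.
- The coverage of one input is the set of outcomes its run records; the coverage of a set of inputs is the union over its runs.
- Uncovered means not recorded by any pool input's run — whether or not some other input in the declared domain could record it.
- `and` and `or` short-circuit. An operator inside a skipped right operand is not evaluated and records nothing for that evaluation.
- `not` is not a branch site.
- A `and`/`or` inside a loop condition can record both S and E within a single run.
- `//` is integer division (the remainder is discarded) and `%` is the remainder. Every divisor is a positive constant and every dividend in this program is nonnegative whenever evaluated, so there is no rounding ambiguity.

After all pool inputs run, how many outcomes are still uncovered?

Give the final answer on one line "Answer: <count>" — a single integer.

run #1 (c=6, s=1) records B1=T, B2=F, B3=F, B4=S, B6=F, B7=E, B8=T
run #2 (c=17, s=5) records B1=F, B2=F, B3=T, B4=E, B5=S, B6=F, B7=S, B8=T
run #3 (c=5, s=3) records B1=T, B2=F, B3=F, B4=E, B5=E, B6=F, B7=S, B8=F
run #4 (c=18, s=1) records B1=F, B2=F, B3=T, B4=E, B5=S, B6=F, B7=S, B8=F
run #5 (c=11, s=4) records B1=T, B2=F, B3=T, B4=E, B5=S, B6=F, B7=S, B8=T
run #6 (c=4, s=1) records B1=T, B2=F, B3=T, B4=E, B5=E, B6=F, B7=S, B8=F
run #7 (c=12, s=5) records B1=T, B2=F, B3=T, B4=E, B5=S, B6=F, B7=S, B8=T
run #8 (c=15, s=5) records B1=F, B2=F, B3=T, B4=E, B5=S, B6=F, B7=S, B8=T
union over the pool: B1=T, B1=F, B2=F, B3=T, B3=F, B4=S, B4=E, B5=S, B5=E, B6=F, B7=S, B7=E, B8=T, B8=F
uncovered (2 of 16): B2=T, B6=T

Answer: 2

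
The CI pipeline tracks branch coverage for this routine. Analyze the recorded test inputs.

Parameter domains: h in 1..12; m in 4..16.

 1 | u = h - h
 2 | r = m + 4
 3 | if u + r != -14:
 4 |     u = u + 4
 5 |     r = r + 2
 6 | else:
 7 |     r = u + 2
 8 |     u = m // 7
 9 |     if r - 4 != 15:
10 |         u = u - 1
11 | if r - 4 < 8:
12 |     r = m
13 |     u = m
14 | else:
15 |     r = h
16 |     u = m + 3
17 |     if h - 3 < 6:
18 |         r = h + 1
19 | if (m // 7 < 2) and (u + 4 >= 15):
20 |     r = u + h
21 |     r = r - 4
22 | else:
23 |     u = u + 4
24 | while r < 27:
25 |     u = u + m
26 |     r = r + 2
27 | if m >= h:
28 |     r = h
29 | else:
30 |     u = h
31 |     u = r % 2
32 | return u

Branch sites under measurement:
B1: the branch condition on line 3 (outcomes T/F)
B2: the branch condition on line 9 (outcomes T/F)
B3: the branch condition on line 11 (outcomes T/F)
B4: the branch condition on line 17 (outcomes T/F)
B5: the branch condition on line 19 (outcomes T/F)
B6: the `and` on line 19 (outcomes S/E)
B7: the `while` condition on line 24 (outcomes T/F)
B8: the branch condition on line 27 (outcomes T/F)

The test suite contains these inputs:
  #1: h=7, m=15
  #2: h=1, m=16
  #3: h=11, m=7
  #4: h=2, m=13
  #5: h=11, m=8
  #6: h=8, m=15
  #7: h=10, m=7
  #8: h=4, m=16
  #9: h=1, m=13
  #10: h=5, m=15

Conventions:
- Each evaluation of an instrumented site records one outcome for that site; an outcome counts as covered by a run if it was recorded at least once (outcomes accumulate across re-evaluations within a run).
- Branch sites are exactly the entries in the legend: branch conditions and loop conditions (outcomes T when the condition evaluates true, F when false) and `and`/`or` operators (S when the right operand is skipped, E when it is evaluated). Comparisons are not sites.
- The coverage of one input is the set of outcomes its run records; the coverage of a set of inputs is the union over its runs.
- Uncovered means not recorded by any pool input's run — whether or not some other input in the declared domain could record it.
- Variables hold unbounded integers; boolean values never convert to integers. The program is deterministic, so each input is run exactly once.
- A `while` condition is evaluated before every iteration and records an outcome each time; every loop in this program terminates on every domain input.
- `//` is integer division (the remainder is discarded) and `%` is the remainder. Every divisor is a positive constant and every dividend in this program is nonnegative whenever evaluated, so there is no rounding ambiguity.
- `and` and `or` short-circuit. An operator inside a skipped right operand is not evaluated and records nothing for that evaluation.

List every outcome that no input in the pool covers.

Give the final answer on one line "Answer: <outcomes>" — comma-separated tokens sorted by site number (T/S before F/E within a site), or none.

run #1 (h=7, m=15) runs B1->T, B3->F, B4->T, B6->S, B5->F, B7->T, B7->T, B7->T, B7->T, B7->T, B7->T, B7->T, B7->T, B7->T, ...; records B1=T, B3=F, B4=T, B5=F, B6=S, B7=T, B7=F, B8=T
run #2 (h=1, m=16) runs B1->T, B3->F, B4->T, B6->S, B5->F, B7->T, B7->T, B7->T, B7->T, B7->T, B7->T, B7->T, B7->T, B7->T, ...; records B1=T, B3=F, B4=T, B5=F, B6=S, B7=T, B7=F, B8=T
run #3 (h=11, m=7) runs B1->T, B3->F, B4->F, B6->E, B5->F, B7->T, B7->T, B7->T, B7->T, B7->T, B7->T, B7->T, B7->T, B7->F, ...; records B1=T, B3=F, B4=F, B5=F, B6=E, B7=T, B7=F, B8=F
run #4 (h=2, m=13) runs B1->T, B3->F, B4->T, B6->E, B5->T, B7->T, B7->T, B7->T, B7->T, B7->T, B7->T, B7->T, B7->F, B8->T; records B1=T, B3=F, B4=T, B5=T, B6=E, B7=T, B7=F, B8=T
run #5 (h=11, m=8) runs B1->T, B3->F, B4->F, B6->E, B5->T, B7->T, B7->T, B7->T, B7->T, B7->T, B7->F, B8->F; records B1=T, B3=F, B4=F, B5=T, B6=E, B7=T, B7=F, B8=F
run #6 (h=8, m=15) runs B1->T, B3->F, B4->T, B6->S, B5->F, B7->T, B7->T, B7->T, B7->T, B7->T, B7->T, B7->T, B7->T, B7->T, ...; records B1=T, B3=F, B4=T, B5=F, B6=S, B7=T, B7=F, B8=T
run #7 (h=10, m=7) runs B1->T, B3->F, B4->F, B6->E, B5->F, B7->T, B7->T, B7->T, B7->T, B7->T, B7->T, B7->T, B7->T, B7->T, ...; records B1=T, B3=F, B4=F, B5=F, B6=E, B7=T, B7=F, B8=F
run #8 (h=4, m=16) runs B1->T, B3->F, B4->T, B6->S, B5->F, B7->T, B7->T, B7->T, B7->T, B7->T, B7->T, B7->T, B7->T, B7->T, ...; records B1=T, B3=F, B4=T, B5=F, B6=S, B7=T, B7=F, B8=T
run #9 (h=1, m=13) runs B1->T, B3->F, B4->T, B6->E, B5->T, B7->T, B7->T, B7->T, B7->T, B7->T, B7->T, B7->T, B7->F, B8->T; records B1=T, B3=F, B4=T, B5=T, B6=E, B7=T, B7=F, B8=T
run #10 (h=5, m=15) runs B1->T, B3->F, B4->T, B6->S, B5->F, B7->T, B7->T, B7->T, B7->T, B7->T, B7->T, B7->T, B7->T, B7->T, ...; records B1=T, B3=F, B4=T, B5=F, B6=S, B7=T, B7=F, B8=T
union over the pool: B1=T, B3=F, B4=T, B4=F, B5=T, B5=F, B6=S, B6=E, B7=T, B7=F, B8=T, B8=F
uncovered (4 of 16): B1=F, B2=T, B2=F, B3=T

Answer: B1=F, B2=T, B2=F, B3=T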